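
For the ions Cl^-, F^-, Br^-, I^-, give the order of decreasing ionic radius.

All are in the same group with charge -1. Radius grows down the group as n (the outermost shell) increases.

I^- > Br^- > Cl^- > F^-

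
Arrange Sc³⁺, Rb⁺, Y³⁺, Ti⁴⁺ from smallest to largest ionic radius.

Tabulating Z and e⁻: Ti⁴⁺: 18 e⁻, Z=22, Sc³⁺: 18 e⁻, Z=21, Y³⁺: 36 e⁻, Z=39, Rb⁺: 36 e⁻, Z=37. Ti⁴⁺ < Sc³⁺ (isoelectronic, higher Z=22 is smaller); Sc³⁺ < Y³⁺ (same group, 1 shell fewer); Y³⁺ < Rb⁺ (isoelectronic, higher Z=39 is smaller).

Ti⁴⁺ < Sc³⁺ < Y³⁺ < Rb⁺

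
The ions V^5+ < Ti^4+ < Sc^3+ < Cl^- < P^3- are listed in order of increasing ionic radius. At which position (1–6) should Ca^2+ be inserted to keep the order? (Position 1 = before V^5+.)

4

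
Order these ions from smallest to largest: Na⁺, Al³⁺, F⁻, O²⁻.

Al³⁺ < Na⁺ < F⁻ < O²⁻

Each ion has 10 electrons. The ranking follows nuclear charge in reverse — greater Z gives a smaller radius. Al³⁺ (Z=13), Na⁺ (Z=11), F⁻ (Z=9), O²⁻ (Z=8).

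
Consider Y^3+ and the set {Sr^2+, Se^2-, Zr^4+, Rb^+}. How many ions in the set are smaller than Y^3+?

Each ion has 36 electrons. The ranking follows nuclear charge in reverse — greater Z gives a smaller radius. Zr^4+ (Z=40), Y^3+ (Z=39), Sr^2+ (Z=38), Rb^+ (Z=37), Se^2- (Z=34).
Ordering all of them (including Y^3+) by radius gives Zr^4+ < Y^3+ < Sr^2+ < Rb^+ < Se^2-. That's 1.

1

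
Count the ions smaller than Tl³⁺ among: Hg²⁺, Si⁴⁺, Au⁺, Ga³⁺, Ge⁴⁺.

Tabulating Z and e⁻: Si⁴⁺ (Z=14, 10 e⁻), Ge⁴⁺ (Z=32, 28 e⁻), Ga³⁺ (Z=31, 28 e⁻), Tl³⁺ (Z=81, 78 e⁻), Hg²⁺ (Z=80, 78 e⁻), Au⁺ (Z=79, 78 e⁻). Si⁴⁺ < Ge⁴⁺ (same group, period 3 vs 4); Ge⁴⁺ < Ga³⁺ (both 28 e⁻, Z=32>31); Ga³⁺ < Tl³⁺ (same group, 2 shells fewer); Tl³⁺ < Hg²⁺ (isoelectronic, higher Z=81 is smaller); Hg²⁺ < Au⁺ (both 78 e⁻, Z=80>79).
Placing each against Tl³⁺: smaller — Si⁴⁺, Ge⁴⁺, Ga³⁺; larger — Hg²⁺, Au⁺. Count: 3.

3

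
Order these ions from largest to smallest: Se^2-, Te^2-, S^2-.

All are in the same group with charge -2. Radius grows down the group as n (the outermost shell) increases.

Te^2- > Se^2- > S^2-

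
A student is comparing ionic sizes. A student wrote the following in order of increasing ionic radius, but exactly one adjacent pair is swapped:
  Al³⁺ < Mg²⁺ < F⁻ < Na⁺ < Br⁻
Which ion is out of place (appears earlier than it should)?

F⁻

The pair F⁻, Na⁺ is the wrong way round — they are isoelectronic (10 e⁻) and Na has more protons than F (11 vs 9), making Na⁺ smaller. All other adjacent pairs agree with periodic trends, so F⁻ is the misplaced ion.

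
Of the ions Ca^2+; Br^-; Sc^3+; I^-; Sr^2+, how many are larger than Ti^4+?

Ti^4+: 18 e⁻, Z=22, Sc^3+: 18 e⁻, Z=21, Ca^2+: 18 e⁻, Z=20, Sr^2+: 36 e⁻, Z=38, Br^-: 36 e⁻, Z=35, I^-: 54 e⁻, Z=53. Ti^4+ < Sc^3+ (isoelectronic, higher Z=22 is smaller); Sc^3+ < Ca^2+ (both 18 e⁻, Z=21>20); Ca^2+ < Sr^2+ (same group, 1 shell fewer); Sr^2+ < Br^- (isoelectronic, higher Z=38 is smaller); Br^- < I^- (same group, period 4 vs 5).
Ordering all of them (including Ti^4+) by radius gives Ti^4+ < Sc^3+ < Ca^2+ < Sr^2+ < Br^- < I^-. That's 5.

5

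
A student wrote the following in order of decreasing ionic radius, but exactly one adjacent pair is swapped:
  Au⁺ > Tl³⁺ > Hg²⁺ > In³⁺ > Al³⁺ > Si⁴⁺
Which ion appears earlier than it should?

Tl³⁺

Scanning neighbour by neighbour, only Tl³⁺/Hg²⁺ violates a trend: both have 78 electrons but Z(Tl)=81 > Z(Hg)=80, so Tl³⁺ should be the smaller of the two. That makes Tl³⁺ the one sitting a position early relative to where it belongs.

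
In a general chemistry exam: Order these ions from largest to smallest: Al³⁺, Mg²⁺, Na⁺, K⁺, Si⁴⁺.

K⁺ > Na⁺ > Mg²⁺ > Al³⁺ > Si⁴⁺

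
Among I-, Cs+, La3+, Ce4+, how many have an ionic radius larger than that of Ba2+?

Isoelectronic series (54 e⁻ each). Size is set by nuclear charge: more protons means a smaller ion. Ce4+ (Z=58), La3+ (Z=57), Ba2+ (Z=56), Cs+ (Z=55), I- (Z=53).
Overall: Ce4+ < La3+ < Ba2+ < Cs+ < I-. Ba2+ has 2 below it and 2 above. So 2 are larger.

2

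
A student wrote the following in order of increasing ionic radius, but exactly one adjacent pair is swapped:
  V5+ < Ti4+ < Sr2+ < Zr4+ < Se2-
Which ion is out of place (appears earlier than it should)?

Sr2+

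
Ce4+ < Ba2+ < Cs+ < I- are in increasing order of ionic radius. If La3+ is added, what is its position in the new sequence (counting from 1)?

All of these have 54 electrons (isoelectronic). With the same electron cloud, the ion with the most protons pulls it in tightest. Nuclear charges: Ce4+ (Z=58), La3+ (Z=57), Ba2+ (Z=56), Cs+ (Z=55), I- (Z=53). Highest Z is smallest.
Putting La3+ in gives Ce4+ < La3+ < Ba2+ < Cs+ < I-; it lands at slot 2.

2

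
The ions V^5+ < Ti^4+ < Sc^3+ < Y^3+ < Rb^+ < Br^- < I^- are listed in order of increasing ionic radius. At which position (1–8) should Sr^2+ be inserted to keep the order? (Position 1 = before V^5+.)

5

Work out protons and electrons: V^5+ has 18 e⁻ (Z=23), Ti^4+ has 18 e⁻ (Z=22), Sc^3+ has 18 e⁻ (Z=21), Y^3+ has 36 e⁻ (Z=39), Sr^2+ has 36 e⁻ (Z=38), Rb^+ has 36 e⁻ (Z=37), Br^- has 36 e⁻ (Z=35), I^- has 54 e⁻ (Z=53). V^5+ < Ti^4+ (both 18 e⁻, Z=23>22); Ti^4+ < Sc^3+ (isoelectronic, higher Z=22 is smaller); Sc^3+ < Y^3+ (same group, period 4 vs 5); Y^3+ < Sr^2+ (both 36 e⁻, Z=39>38); Sr^2+ < Rb^+ (isoelectronic, higher Z=38 is smaller); Rb^+ < Br^- (both 36 e⁻, Z=37>35); Br^- < I^- (same group, 1 shell fewer).
Putting Sr^2+ in gives V^5+ < Ti^4+ < Sc^3+ < Y^3+ < Sr^2+ < Rb^+ < Br^- < I^-; it lands at slot 5.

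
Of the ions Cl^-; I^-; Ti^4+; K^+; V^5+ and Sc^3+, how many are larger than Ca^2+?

3

V^5+ has 18 e⁻ (Z=23), Ti^4+ has 18 e⁻ (Z=22), Sc^3+ has 18 e⁻ (Z=21), Ca^2+ has 18 e⁻ (Z=20), K^+ has 18 e⁻ (Z=19), Cl^- has 18 e⁻ (Z=17), I^- has 54 e⁻ (Z=53). V^5+ < Ti^4+ (isoelectronic, higher Z=23 is smaller); Ti^4+ < Sc^3+ (isoelectronic, higher Z=22 is smaller); Sc^3+ < Ca^2+ (isoelectronic, higher Z=21 is smaller); Ca^2+ < K^+ (isoelectronic, higher Z=20 is smaller); K^+ < Cl^- (isoelectronic, higher Z=19 is smaller); Cl^- < I^- (same group, period 3 vs 5).
Ordering all of them (including Ca^2+) by radius gives V^5+ < Ti^4+ < Sc^3+ < Ca^2+ < K^+ < Cl^- < I^-. That's 3.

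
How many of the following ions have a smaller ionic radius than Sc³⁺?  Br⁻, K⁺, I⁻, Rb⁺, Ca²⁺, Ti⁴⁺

Electron counts and nuclear charges: Ti⁴⁺ has 18 e⁻ (Z=22), Sc³⁺ has 18 e⁻ (Z=21), Ca²⁺ has 18 e⁻ (Z=20), K⁺ has 18 e⁻ (Z=19), Rb⁺ has 36 e⁻ (Z=37), Br⁻ has 36 e⁻ (Z=35), I⁻ has 54 e⁻ (Z=53). Ti⁴⁺ < Sc³⁺ (isoelectronic, higher Z=22 is smaller); Sc³⁺ < Ca²⁺ (both 18 e⁻, Z=21>20); Ca²⁺ < K⁺ (both 18 e⁻, Z=20>19); K⁺ < Rb⁺ (same group, period 4 vs 5); Rb⁺ < Br⁻ (both 36 e⁻, Z=37>35); Br⁻ < I⁻ (same group, period 4 vs 5).
Ordering all of them (including Sc³⁺) by radius gives Ti⁴⁺ < Sc³⁺ < Ca²⁺ < K⁺ < Rb⁺ < Br⁻ < I⁻. That's 1.

1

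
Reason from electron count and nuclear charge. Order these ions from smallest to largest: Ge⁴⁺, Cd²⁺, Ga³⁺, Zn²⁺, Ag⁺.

Ge⁴⁺ < Ga³⁺ < Zn²⁺ < Cd²⁺ < Ag⁺

Tabulating Z and e⁻: Ge⁴⁺: 28 e⁻, Z=32, Ga³⁺: 28 e⁻, Z=31, Zn²⁺: 28 e⁻, Z=30, Cd²⁺: 46 e⁻, Z=48, Ag⁺: 46 e⁻, Z=47. Ge⁴⁺ < Ga³⁺ (isoelectronic, higher Z=32 is smaller); Ga³⁺ < Zn²⁺ (both 28 e⁻, Z=31>30); Zn²⁺ < Cd²⁺ (same group, period 4 vs 5); Cd²⁺ < Ag⁺ (both 46 e⁻, Z=48>47).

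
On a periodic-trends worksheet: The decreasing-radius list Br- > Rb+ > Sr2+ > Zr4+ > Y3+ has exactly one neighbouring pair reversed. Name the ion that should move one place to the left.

Compare adjacent ions: both have 36 electrons but Z(Zr)=40 > Z(Y)=39, so Zr4+ should be the smaller of the two — yet in this decreasing list Zr4+ sits before Y3+. Nothing else is reversed, so Y3+ should move one place to the left.

Y3+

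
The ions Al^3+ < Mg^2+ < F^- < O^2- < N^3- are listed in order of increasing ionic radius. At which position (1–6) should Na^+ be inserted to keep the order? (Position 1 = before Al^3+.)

Isoelectronic series (10 e⁻ each). Size is set by nuclear charge: more protons means a smaller ion. Al^3+ (Z=13), Mg^2+ (Z=12), Na^+ (Z=11), F^- (Z=9), O^2- (Z=8), N^3- (Z=7).
With Na^+ included the full order is Al^3+ < Mg^2+ < Na^+ < F^- < O^2- < N^3-, so it takes position 3.

3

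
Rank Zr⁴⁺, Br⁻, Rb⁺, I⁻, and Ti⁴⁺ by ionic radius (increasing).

Ti⁴⁺ < Zr⁴⁺ < Rb⁺ < Br⁻ < I⁻

Work out protons and electrons: Ti⁴⁺: 18 e⁻, Z=22, Zr⁴⁺: 36 e⁻, Z=40, Rb⁺: 36 e⁻, Z=37, Br⁻: 36 e⁻, Z=35, I⁻: 54 e⁻, Z=53. Ti⁴⁺ < Zr⁴⁺ (same group, 1 shell fewer); Zr⁴⁺ < Rb⁺ (isoelectronic, higher Z=40 is smaller); Rb⁺ < Br⁻ (isoelectronic, higher Z=37 is smaller); Br⁻ < I⁻ (same group, 1 shell fewer).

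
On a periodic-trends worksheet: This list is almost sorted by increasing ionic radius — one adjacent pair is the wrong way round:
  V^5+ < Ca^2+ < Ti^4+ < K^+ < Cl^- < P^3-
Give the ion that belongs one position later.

Ca^2+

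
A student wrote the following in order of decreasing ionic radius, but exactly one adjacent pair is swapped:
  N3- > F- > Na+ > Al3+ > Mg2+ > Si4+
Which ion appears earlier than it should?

Compare adjacent ions: Al3+ and Mg2+ share 10 electrons; the higher nuclear charge on Al (Z=13) contracts it more, so Al3+ < Mg2+ — yet in this decreasing list Al3+ sits before Mg2+. Nothing else is reversed, so Al3+ should move one place to the right.

Al3+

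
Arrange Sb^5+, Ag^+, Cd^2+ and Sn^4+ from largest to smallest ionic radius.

Ag^+ > Cd^2+ > Sn^4+ > Sb^5+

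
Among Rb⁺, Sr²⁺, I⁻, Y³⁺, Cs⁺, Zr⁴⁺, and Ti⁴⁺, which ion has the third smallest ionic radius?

Tabulating Z and e⁻: Ti⁴⁺ has 18 e⁻ (Z=22), Zr⁴⁺ has 36 e⁻ (Z=40), Y³⁺ has 36 e⁻ (Z=39), Sr²⁺ has 36 e⁻ (Z=38), Rb⁺ has 36 e⁻ (Z=37), Cs⁺ has 54 e⁻ (Z=55), I⁻ has 54 e⁻ (Z=53). Ti⁴⁺ < Zr⁴⁺ (same group, period 4 vs 5); Zr⁴⁺ < Y³⁺ (both 36 e⁻, Z=40>39); Y³⁺ < Sr²⁺ (both 36 e⁻, Z=39>38); Sr²⁺ < Rb⁺ (isoelectronic, higher Z=38 is smaller); Rb⁺ < Cs⁺ (same group, period 5 vs 6); Cs⁺ < I⁻ (isoelectronic, higher Z=55 is smaller).
Ordering: Ti⁴⁺ < Zr⁴⁺ < Y³⁺ < Sr²⁺ < Rb⁺ < Cs⁺ < I⁻. The third smallest is Y³⁺.

Y³⁺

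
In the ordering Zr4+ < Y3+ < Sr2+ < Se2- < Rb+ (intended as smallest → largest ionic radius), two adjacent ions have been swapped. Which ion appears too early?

The pair Se2-, Rb+ is the wrong way round — Rb+ and Se2- share 36 electrons; the higher nuclear charge on Rb (Z=37) contracts it more, so Rb+ < Se2-. All other adjacent pairs agree with periodic trends, so Se2- is the misplaced ion.

Se2-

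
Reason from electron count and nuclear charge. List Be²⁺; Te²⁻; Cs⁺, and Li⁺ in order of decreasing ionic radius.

Te²⁻ > Cs⁺ > Li⁺ > Be²⁺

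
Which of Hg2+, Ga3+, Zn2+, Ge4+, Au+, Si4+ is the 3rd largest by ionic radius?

Zn2+

Tabulating Z and e⁻: Si4+ (Z=14, 10 e⁻), Ge4+ (Z=32, 28 e⁻), Ga3+ (Z=31, 28 e⁻), Zn2+ (Z=30, 28 e⁻), Hg2+ (Z=80, 78 e⁻), Au+ (Z=79, 78 e⁻). Si4+ < Ge4+ (same group, 1 shell fewer); Ge4+ < Ga3+ (isoelectronic, higher Z=32 is smaller); Ga3+ < Zn2+ (isoelectronic, higher Z=31 is smaller); Zn2+ < Hg2+ (same group, period 4 vs 6); Hg2+ < Au+ (both 78 e⁻, Z=80>79).
Ordering: Si4+ < Ge4+ < Ga3+ < Zn2+ < Hg2+ < Au+. The 3rd largest is Zn2+.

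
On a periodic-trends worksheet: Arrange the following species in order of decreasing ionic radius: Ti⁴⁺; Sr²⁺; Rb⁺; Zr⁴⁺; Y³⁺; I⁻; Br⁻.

I⁻ > Br⁻ > Rb⁺ > Sr²⁺ > Y³⁺ > Zr⁴⁺ > Ti⁴⁺

Electron counts and nuclear charges: Ti⁴⁺ (Z=22, 18 e⁻), Zr⁴⁺ (Z=40, 36 e⁻), Y³⁺ (Z=39, 36 e⁻), Sr²⁺ (Z=38, 36 e⁻), Rb⁺ (Z=37, 36 e⁻), Br⁻ (Z=35, 36 e⁻), I⁻ (Z=53, 54 e⁻). Ti⁴⁺ < Zr⁴⁺ (same group, period 4 vs 5); Zr⁴⁺ < Y³⁺ (both 36 e⁻, Z=40>39); Y³⁺ < Sr²⁺ (isoelectronic, higher Z=39 is smaller); Sr²⁺ < Rb⁺ (both 36 e⁻, Z=38>37); Rb⁺ < Br⁻ (both 36 e⁻, Z=37>35); Br⁻ < I⁻ (same group, period 4 vs 5).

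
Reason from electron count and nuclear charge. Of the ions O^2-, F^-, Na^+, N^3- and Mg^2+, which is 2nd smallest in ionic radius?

All of these have 10 electrons (isoelectronic). With the same electron cloud, the ion with the most protons pulls it in tightest. Nuclear charges: Mg^2+ (Z=12), Na^+ (Z=11), F^- (Z=9), O^2- (Z=8), N^3- (Z=7). Highest Z is smallest.
Full ascending order: Mg^2+ < Na^+ < F^- < O^2- < N^3-. Counting from the smallest, position 2 is Na^+.

Na^+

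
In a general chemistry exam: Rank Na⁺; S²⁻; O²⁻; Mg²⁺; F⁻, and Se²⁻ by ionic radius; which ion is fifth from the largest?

Na⁺

Mg²⁺ has 10 e⁻ (Z=12), Na⁺ has 10 e⁻ (Z=11), F⁻ has 10 e⁻ (Z=9), O²⁻ has 10 e⁻ (Z=8), S²⁻ has 18 e⁻ (Z=16), Se²⁻ has 36 e⁻ (Z=34). Mg²⁺ < Na⁺ (both 10 e⁻, Z=12>11); Na⁺ < F⁻ (isoelectronic, higher Z=11 is smaller); F⁻ < O²⁻ (isoelectronic, higher Z=9 is smaller); O²⁻ < S²⁻ (same group, 1 shell fewer); S²⁻ < Se²⁻ (same group, 1 shell fewer).
Ordering: Mg²⁺ < Na⁺ < F⁻ < O²⁻ < S²⁻ < Se²⁻. The fifth largest is Na⁺.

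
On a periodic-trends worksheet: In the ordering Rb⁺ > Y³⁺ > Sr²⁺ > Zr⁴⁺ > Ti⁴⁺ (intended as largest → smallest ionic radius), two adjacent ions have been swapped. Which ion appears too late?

Sr²⁺

Compare adjacent ions: Y³⁺ and Sr²⁺ share 36 electrons; the higher nuclear charge on Y (Z=39) contracts it more, so Y³⁺ < Sr²⁺ — yet in this decreasing list Y³⁺ sits before Sr²⁺. Nothing else is reversed, so Sr²⁺ should move one place to the left.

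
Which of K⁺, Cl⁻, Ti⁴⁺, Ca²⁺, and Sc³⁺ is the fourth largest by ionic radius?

Sc³⁺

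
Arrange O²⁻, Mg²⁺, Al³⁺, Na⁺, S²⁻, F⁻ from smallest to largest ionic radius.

Al³⁺ < Mg²⁺ < Na⁺ < F⁻ < O²⁻ < S²⁻

First list Z and electron count for each: Al³⁺: 10 e⁻, Z=13, Mg²⁺: 10 e⁻, Z=12, Na⁺: 10 e⁻, Z=11, F⁻: 10 e⁻, Z=9, O²⁻: 10 e⁻, Z=8, S²⁻: 18 e⁻, Z=16. Al³⁺ < Mg²⁺ (both 10 e⁻, Z=13>12); Mg²⁺ < Na⁺ (both 10 e⁻, Z=12>11); Na⁺ < F⁻ (both 10 e⁻, Z=11>9); F⁻ < O²⁻ (both 10 e⁻, Z=9>8); O²⁻ < S²⁻ (same group, 1 shell fewer).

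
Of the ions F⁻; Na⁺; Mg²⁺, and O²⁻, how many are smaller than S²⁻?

4

Mg²⁺: 10 e⁻, Z=12, Na⁺: 10 e⁻, Z=11, F⁻: 10 e⁻, Z=9, O²⁻: 10 e⁻, Z=8, S²⁻: 18 e⁻, Z=16. Mg²⁺ < Na⁺ (isoelectronic, higher Z=12 is smaller); Na⁺ < F⁻ (isoelectronic, higher Z=11 is smaller); F⁻ < O²⁻ (both 10 e⁻, Z=9>8); O²⁻ < S²⁻ (same group, 1 shell fewer).
Overall: Mg²⁺ < Na⁺ < F⁻ < O²⁻ < S²⁻. S²⁻ has 4 below it and 0 above. That's 4.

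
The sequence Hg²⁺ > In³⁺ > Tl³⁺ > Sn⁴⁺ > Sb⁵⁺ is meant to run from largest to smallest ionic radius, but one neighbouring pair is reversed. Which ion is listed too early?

The pair In³⁺, Tl³⁺ is the wrong way round — both in group 13 with the same charge; In³⁺ (period 5) has the smaller radius. All other adjacent pairs agree with periodic trends, so In³⁺ is the misplaced ion.

In³⁺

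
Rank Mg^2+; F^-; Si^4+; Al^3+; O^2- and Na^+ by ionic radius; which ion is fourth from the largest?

Mg^2+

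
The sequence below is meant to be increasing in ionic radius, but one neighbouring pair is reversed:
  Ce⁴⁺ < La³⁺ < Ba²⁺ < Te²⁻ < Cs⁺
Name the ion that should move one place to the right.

Te²⁻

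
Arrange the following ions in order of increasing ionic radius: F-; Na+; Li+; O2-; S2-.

Li+ < Na+ < F- < O2- < S2-

Tabulating Z and e⁻: Li+ has 2 e⁻ (Z=3), Na+ has 10 e⁻ (Z=11), F- has 10 e⁻ (Z=9), O2- has 10 e⁻ (Z=8), S2- has 18 e⁻ (Z=16). Li+ < Na+ (same group, period 2 vs 3); Na+ < F- (both 10 e⁻, Z=11>9); F- < O2- (both 10 e⁻, Z=9>8); O2- < S2- (same group, period 2 vs 3).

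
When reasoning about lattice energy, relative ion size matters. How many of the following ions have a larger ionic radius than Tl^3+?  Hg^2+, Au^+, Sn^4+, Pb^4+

Sn^4+ (Z=50, 46 e⁻), Pb^4+ (Z=82, 78 e⁻), Tl^3+ (Z=81, 78 e⁻), Hg^2+ (Z=80, 78 e⁻), Au^+ (Z=79, 78 e⁻). Sn^4+ < Pb^4+ (same group, period 5 vs 6); Pb^4+ < Tl^3+ (isoelectronic, higher Z=82 is smaller); Tl^3+ < Hg^2+ (both 78 e⁻, Z=81>80); Hg^2+ < Au^+ (isoelectronic, higher Z=80 is smaller).
Ordering all of them (including Tl^3+) by radius gives Sn^4+ < Pb^4+ < Tl^3+ < Hg^2+ < Au^+. That's 2.

2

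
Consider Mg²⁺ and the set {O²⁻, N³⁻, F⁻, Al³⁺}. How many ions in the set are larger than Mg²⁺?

3

Each ion has 10 electrons. The ranking follows nuclear charge in reverse — greater Z gives a smaller radius. Al³⁺ (Z=13), Mg²⁺ (Z=12), F⁻ (Z=9), O²⁻ (Z=8), N³⁻ (Z=7).
Overall: Al³⁺ < Mg²⁺ < F⁻ < O²⁻ < N³⁻. Mg²⁺ has 1 below it and 3 above. So 3 are larger.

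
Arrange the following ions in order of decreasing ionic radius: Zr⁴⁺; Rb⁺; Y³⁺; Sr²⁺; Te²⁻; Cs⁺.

Te²⁻ > Cs⁺ > Rb⁺ > Sr²⁺ > Y³⁺ > Zr⁴⁺

Zr⁴⁺ (Z=40, 36 e⁻), Y³⁺ (Z=39, 36 e⁻), Sr²⁺ (Z=38, 36 e⁻), Rb⁺ (Z=37, 36 e⁻), Cs⁺ (Z=55, 54 e⁻), Te²⁻ (Z=52, 54 e⁻). Zr⁴⁺ < Y³⁺ (both 36 e⁻, Z=40>39); Y³⁺ < Sr²⁺ (isoelectronic, higher Z=39 is smaller); Sr²⁺ < Rb⁺ (both 36 e⁻, Z=38>37); Rb⁺ < Cs⁺ (same group, period 5 vs 6); Cs⁺ < Te²⁻ (both 54 e⁻, Z=55>52).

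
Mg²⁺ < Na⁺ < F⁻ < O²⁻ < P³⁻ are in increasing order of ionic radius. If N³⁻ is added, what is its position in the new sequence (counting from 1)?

5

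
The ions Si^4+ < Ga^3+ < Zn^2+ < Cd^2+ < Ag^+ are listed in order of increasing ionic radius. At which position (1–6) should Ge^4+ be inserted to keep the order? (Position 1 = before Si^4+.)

2

Si^4+ has 10 e⁻ (Z=14), Ge^4+ has 28 e⁻ (Z=32), Ga^3+ has 28 e⁻ (Z=31), Zn^2+ has 28 e⁻ (Z=30), Cd^2+ has 46 e⁻ (Z=48), Ag^+ has 46 e⁻ (Z=47). Si^4+ < Ge^4+ (same group, 1 shell fewer); Ge^4+ < Ga^3+ (both 28 e⁻, Z=32>31); Ga^3+ < Zn^2+ (isoelectronic, higher Z=31 is smaller); Zn^2+ < Cd^2+ (same group, period 4 vs 5); Cd^2+ < Ag^+ (isoelectronic, higher Z=48 is smaller).
The complete sequence is Si^4+ < Ge^4+ < Ga^3+ < Zn^2+ < Cd^2+ < Ag^+. Ge^4+ sits at position 2.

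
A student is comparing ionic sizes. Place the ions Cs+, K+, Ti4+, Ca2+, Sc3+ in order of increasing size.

Ti4+ < Sc3+ < Ca2+ < K+ < Cs+

Electron counts and nuclear charges: Ti4+ (Z=22, 18 e⁻), Sc3+ (Z=21, 18 e⁻), Ca2+ (Z=20, 18 e⁻), K+ (Z=19, 18 e⁻), Cs+ (Z=55, 54 e⁻). Ti4+ < Sc3+ (both 18 e⁻, Z=22>21); Sc3+ < Ca2+ (both 18 e⁻, Z=21>20); Ca2+ < K+ (both 18 e⁻, Z=20>19); K+ < Cs+ (same group, period 4 vs 6).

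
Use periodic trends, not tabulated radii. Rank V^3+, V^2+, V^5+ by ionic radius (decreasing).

Same element, different charge: the more highly charged cation has fewer electrons and a greater effective nuclear charge per electron, making V^5+ the smallest.

V^2+ > V^3+ > V^5+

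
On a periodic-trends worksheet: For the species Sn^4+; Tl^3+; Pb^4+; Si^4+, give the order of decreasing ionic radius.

Tl^3+ > Pb^4+ > Sn^4+ > Si^4+

Work out protons and electrons: Si^4+: 10 e⁻, Z=14, Sn^4+: 46 e⁻, Z=50, Pb^4+: 78 e⁻, Z=82, Tl^3+: 78 e⁻, Z=81. Si^4+ < Sn^4+ (same group, period 3 vs 5); Sn^4+ < Pb^4+ (same group, period 5 vs 6); Pb^4+ < Tl^3+ (both 78 e⁻, Z=82>81).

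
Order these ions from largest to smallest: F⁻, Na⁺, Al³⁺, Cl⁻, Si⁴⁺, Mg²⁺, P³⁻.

P³⁻ > Cl⁻ > F⁻ > Na⁺ > Mg²⁺ > Al³⁺ > Si⁴⁺

Tabulating Z and e⁻: Si⁴⁺ (Z=14, 10 e⁻), Al³⁺ (Z=13, 10 e⁻), Mg²⁺ (Z=12, 10 e⁻), Na⁺ (Z=11, 10 e⁻), F⁻ (Z=9, 10 e⁻), Cl⁻ (Z=17, 18 e⁻), P³⁻ (Z=15, 18 e⁻). Si⁴⁺ < Al³⁺ (isoelectronic, higher Z=14 is smaller); Al³⁺ < Mg²⁺ (both 10 e⁻, Z=13>12); Mg²⁺ < Na⁺ (isoelectronic, higher Z=12 is smaller); Na⁺ < F⁻ (both 10 e⁻, Z=11>9); F⁻ < Cl⁻ (same group, period 2 vs 3); Cl⁻ < P³⁻ (isoelectronic, higher Z=17 is smaller).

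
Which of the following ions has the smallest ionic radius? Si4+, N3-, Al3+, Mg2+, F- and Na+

All of these have 10 electrons (isoelectronic). With the same electron cloud, the ion with the most protons pulls it in tightest. Nuclear charges: Si4+ (Z=14), Al3+ (Z=13), Mg2+ (Z=12), Na+ (Z=11), F- (Z=9), N3- (Z=7). Highest Z is smallest.

Si4+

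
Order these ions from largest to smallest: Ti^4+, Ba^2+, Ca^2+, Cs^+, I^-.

Work out protons and electrons: Ti^4+: 18 e⁻, Z=22, Ca^2+: 18 e⁻, Z=20, Ba^2+: 54 e⁻, Z=56, Cs^+: 54 e⁻, Z=55, I^-: 54 e⁻, Z=53. Ti^4+ < Ca^2+ (isoelectronic, higher Z=22 is smaller); Ca^2+ < Ba^2+ (same group, period 4 vs 6); Ba^2+ < Cs^+ (both 54 e⁻, Z=56>55); Cs^+ < I^- (both 54 e⁻, Z=55>53).

I^- > Cs^+ > Ba^2+ > Ca^2+ > Ti^4+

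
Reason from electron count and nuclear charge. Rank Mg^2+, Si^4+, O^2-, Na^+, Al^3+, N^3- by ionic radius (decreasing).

N^3- > O^2- > Na^+ > Mg^2+ > Al^3+ > Si^4+

These species are isoelectronic with 10 electrons. The only difference is the number of protons: Si^4+ (Z=14), Al^3+ (Z=13), Mg^2+ (Z=12), Na^+ (Z=11), O^2- (Z=8), N^3- (Z=7). The strongest nuclear pull (Si^4+) gives the smallest ion.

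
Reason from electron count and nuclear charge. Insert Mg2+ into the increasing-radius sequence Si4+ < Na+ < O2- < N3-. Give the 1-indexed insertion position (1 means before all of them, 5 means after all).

2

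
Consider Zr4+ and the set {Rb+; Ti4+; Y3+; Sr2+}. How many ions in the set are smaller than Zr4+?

Tabulating Z and e⁻: Ti4+ (Z=22, 18 e⁻), Zr4+ (Z=40, 36 e⁻), Y3+ (Z=39, 36 e⁻), Sr2+ (Z=38, 36 e⁻), Rb+ (Z=37, 36 e⁻). Ti4+ < Zr4+ (same group, 1 shell fewer); Zr4+ < Y3+ (both 36 e⁻, Z=40>39); Y3+ < Sr2+ (isoelectronic, higher Z=39 is smaller); Sr2+ < Rb+ (both 36 e⁻, Z=38>37).
Placing each against Zr4+: smaller — Ti4+; larger — Y3+, Sr2+, Rb+. That's 1.

1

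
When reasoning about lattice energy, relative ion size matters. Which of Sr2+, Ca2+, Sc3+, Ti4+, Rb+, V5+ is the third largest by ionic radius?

Ca2+

V5+ has 18 e⁻ (Z=23), Ti4+ has 18 e⁻ (Z=22), Sc3+ has 18 e⁻ (Z=21), Ca2+ has 18 e⁻ (Z=20), Sr2+ has 36 e⁻ (Z=38), Rb+ has 36 e⁻ (Z=37). V5+ < Ti4+ (both 18 e⁻, Z=23>22); Ti4+ < Sc3+ (both 18 e⁻, Z=22>21); Sc3+ < Ca2+ (isoelectronic, higher Z=21 is smaller); Ca2+ < Sr2+ (same group, period 4 vs 5); Sr2+ < Rb+ (both 36 e⁻, Z=38>37).
So the order is V5+ < Ti4+ < Sc3+ < Ca2+ < Sr2+ < Rb+; the 3rd-largest ion is Ca2+.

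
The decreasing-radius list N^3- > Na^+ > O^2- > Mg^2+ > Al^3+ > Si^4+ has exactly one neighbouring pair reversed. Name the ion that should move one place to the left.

O^2-

Scanning neighbour by neighbour, only Na^+/O^2- violates a trend: they are isoelectronic (10 e⁻) and Na has more protons than O (11 vs 8), making Na^+ smaller. That makes O^2- the one sitting a position late relative to where it belongs.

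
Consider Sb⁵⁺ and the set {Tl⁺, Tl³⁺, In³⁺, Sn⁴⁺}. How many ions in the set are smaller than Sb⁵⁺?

0

Work out protons and electrons: Sb⁵⁺: 46 e⁻, Z=51, Sn⁴⁺: 46 e⁻, Z=50, In³⁺: 46 e⁻, Z=49, Tl³⁺: 78 e⁻, Z=81, Tl⁺: 80 e⁻, Z=81. Sb⁵⁺ < Sn⁴⁺ (isoelectronic, higher Z=51 is smaller); Sn⁴⁺ < In³⁺ (isoelectronic, higher Z=50 is smaller); In³⁺ < Tl³⁺ (same group, 1 shell fewer); Tl³⁺ < Tl⁺ (same element, +3 vs +1).
Relative to Sb⁵⁺, the ions that are smaller are none. That's 0.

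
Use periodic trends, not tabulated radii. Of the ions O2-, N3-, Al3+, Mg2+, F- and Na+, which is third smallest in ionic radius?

Na+

Each ion has 10 electrons. The ranking follows nuclear charge in reverse — greater Z gives a smaller radius. Al3+ (Z=13), Mg2+ (Z=12), Na+ (Z=11), F- (Z=9), O2- (Z=8), N3- (Z=7).
Full ascending order: Al3+ < Mg2+ < Na+ < F- < O2- < N3-. Counting from the smallest, position 3 is Na+.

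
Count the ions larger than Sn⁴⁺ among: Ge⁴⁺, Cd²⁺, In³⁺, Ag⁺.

3

Ge⁴⁺: 28 e⁻, Z=32, Sn⁴⁺: 46 e⁻, Z=50, In³⁺: 46 e⁻, Z=49, Cd²⁺: 46 e⁻, Z=48, Ag⁺: 46 e⁻, Z=47. Ge⁴⁺ < Sn⁴⁺ (same group, 1 shell fewer); Sn⁴⁺ < In³⁺ (isoelectronic, higher Z=50 is smaller); In³⁺ < Cd²⁺ (both 46 e⁻, Z=49>48); Cd²⁺ < Ag⁺ (isoelectronic, higher Z=48 is smaller).
Relative to Sn⁴⁺, the ions that are larger are In³⁺, Cd²⁺, Ag⁺. So 3 are larger.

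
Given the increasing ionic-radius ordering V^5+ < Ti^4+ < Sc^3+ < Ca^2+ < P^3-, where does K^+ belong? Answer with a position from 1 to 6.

These species are isoelectronic with 18 electrons. The only difference is the number of protons: V^5+ (Z=23), Ti^4+ (Z=22), Sc^3+ (Z=21), Ca^2+ (Z=20), K^+ (Z=19), P^3- (Z=15). The strongest nuclear pull (V^5+) gives the smallest ion.
With K^+ included the full order is V^5+ < Ti^4+ < Sc^3+ < Ca^2+ < K^+ < P^3-, so it takes position 5.

5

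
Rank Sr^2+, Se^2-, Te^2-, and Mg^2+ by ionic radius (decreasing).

Te^2- > Se^2- > Sr^2+ > Mg^2+

Work out protons and electrons: Mg^2+: 10 e⁻, Z=12, Sr^2+: 36 e⁻, Z=38, Se^2-: 36 e⁻, Z=34, Te^2-: 54 e⁻, Z=52. Mg^2+ < Sr^2+ (same group, period 3 vs 5); Sr^2+ < Se^2- (isoelectronic, higher Z=38 is smaller); Se^2- < Te^2- (same group, period 4 vs 5).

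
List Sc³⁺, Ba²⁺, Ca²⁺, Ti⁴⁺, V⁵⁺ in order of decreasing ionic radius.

Ba²⁺ > Ca²⁺ > Sc³⁺ > Ti⁴⁺ > V⁵⁺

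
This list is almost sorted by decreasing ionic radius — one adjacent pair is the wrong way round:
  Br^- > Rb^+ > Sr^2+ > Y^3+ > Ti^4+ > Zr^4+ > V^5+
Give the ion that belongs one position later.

Scanning neighbour by neighbour, only Ti^4+/Zr^4+ violates a trend: Ti^4+ and Zr^4+ are in one column with the same charge; the lighter period-4 ion has one fewer shell and is smaller. That makes Ti^4+ the one sitting a position early relative to where it belongs.

Ti^4+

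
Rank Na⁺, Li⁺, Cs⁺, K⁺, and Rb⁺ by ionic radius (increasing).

These ions sit in one column with identical charge. Each step down the periodic table adds a principal shell, increasing the radius.

Li⁺ < Na⁺ < K⁺ < Rb⁺ < Cs⁺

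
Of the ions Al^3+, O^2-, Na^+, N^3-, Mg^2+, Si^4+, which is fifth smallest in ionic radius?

All of these have 10 electrons (isoelectronic). With the same electron cloud, the ion with the most protons pulls it in tightest. Nuclear charges: Si^4+ (Z=14), Al^3+ (Z=13), Mg^2+ (Z=12), Na^+ (Z=11), O^2- (Z=8), N^3- (Z=7). Highest Z is smallest.
Full ascending order: Si^4+ < Al^3+ < Mg^2+ < Na^+ < O^2- < N^3-. Counting from the smallest, position 5 is O^2-.

O^2-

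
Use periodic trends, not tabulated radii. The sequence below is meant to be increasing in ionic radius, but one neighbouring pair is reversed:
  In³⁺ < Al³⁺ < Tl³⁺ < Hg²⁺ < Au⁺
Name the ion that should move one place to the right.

The pair In³⁺, Al³⁺ is the wrong way round — both in group 13 with the same charge; Al³⁺ (period 3) has the smaller radius. All other adjacent pairs agree with periodic trends, so In³⁺ is the misplaced ion.

In³⁺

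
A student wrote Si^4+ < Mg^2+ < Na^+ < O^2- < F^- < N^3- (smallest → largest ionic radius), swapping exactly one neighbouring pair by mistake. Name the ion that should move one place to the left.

Compare adjacent ions: F^- and O^2- share 10 electrons; the higher nuclear charge on F (Z=9) contracts it more, so F^- < O^2- — yet in this increasing list O^2- sits before F^-. Nothing else is reversed, so F^- should move one place to the left.

F^-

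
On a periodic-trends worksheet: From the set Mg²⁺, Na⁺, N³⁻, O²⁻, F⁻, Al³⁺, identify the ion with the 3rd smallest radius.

Each ion has 10 electrons. The ranking follows nuclear charge in reverse — greater Z gives a smaller radius. Al³⁺ (Z=13), Mg²⁺ (Z=12), Na⁺ (Z=11), F⁻ (Z=9), O²⁻ (Z=8), N³⁻ (Z=7).
That gives Al³⁺ < Mg²⁺ < Na⁺ < F⁻ < O²⁻ < N³⁻. From the smallest end, number 3 is Na⁺.

Na⁺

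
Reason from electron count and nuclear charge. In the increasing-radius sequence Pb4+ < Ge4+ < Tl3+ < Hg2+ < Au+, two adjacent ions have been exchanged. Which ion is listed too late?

Ge4+

Compare adjacent ions: same group and charge — period 4 sits above period 6, so Ge4+ is smaller — yet in this increasing list Pb4+ sits before Ge4+. Nothing else is reversed, so Ge4+ should move one place to the left.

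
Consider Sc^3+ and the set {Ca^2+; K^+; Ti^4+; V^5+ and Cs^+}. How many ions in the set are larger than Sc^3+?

Electron counts and nuclear charges: V^5+ (Z=23, 18 e⁻), Ti^4+ (Z=22, 18 e⁻), Sc^3+ (Z=21, 18 e⁻), Ca^2+ (Z=20, 18 e⁻), K^+ (Z=19, 18 e⁻), Cs^+ (Z=55, 54 e⁻). V^5+ < Ti^4+ (isoelectronic, higher Z=23 is smaller); Ti^4+ < Sc^3+ (both 18 e⁻, Z=22>21); Sc^3+ < Ca^2+ (isoelectronic, higher Z=21 is smaller); Ca^2+ < K^+ (both 18 e⁻, Z=20>19); K^+ < Cs^+ (same group, 2 shells fewer).
Ordering all of them (including Sc^3+) by radius gives V^5+ < Ti^4+ < Sc^3+ < Ca^2+ < K^+ < Cs^+. That's 3.

3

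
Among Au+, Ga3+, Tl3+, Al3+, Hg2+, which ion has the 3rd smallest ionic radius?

Tl3+

First list Z and electron count for each: Al3+: 10 e⁻, Z=13, Ga3+: 28 e⁻, Z=31, Tl3+: 78 e⁻, Z=81, Hg2+: 78 e⁻, Z=80, Au+: 78 e⁻, Z=79. Al3+ < Ga3+ (same group, period 3 vs 4); Ga3+ < Tl3+ (same group, 2 shells fewer); Tl3+ < Hg2+ (isoelectronic, higher Z=81 is smaller); Hg2+ < Au+ (isoelectronic, higher Z=80 is smaller).
Full ascending order: Al3+ < Ga3+ < Tl3+ < Hg2+ < Au+. Counting from the smallest, position 3 is Tl3+.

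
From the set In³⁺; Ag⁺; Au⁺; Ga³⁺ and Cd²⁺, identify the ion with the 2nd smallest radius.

Ga³⁺: 28 e⁻, Z=31, In³⁺: 46 e⁻, Z=49, Cd²⁺: 46 e⁻, Z=48, Ag⁺: 46 e⁻, Z=47, Au⁺: 78 e⁻, Z=79. Ga³⁺ < In³⁺ (same group, period 4 vs 5); In³⁺ < Cd²⁺ (both 46 e⁻, Z=49>48); Cd²⁺ < Ag⁺ (isoelectronic, higher Z=48 is smaller); Ag⁺ < Au⁺ (same group, period 5 vs 6).
That gives Ga³⁺ < In³⁺ < Cd²⁺ < Ag⁺ < Au⁺. From the smallest end, number 2 is In³⁺.

In³⁺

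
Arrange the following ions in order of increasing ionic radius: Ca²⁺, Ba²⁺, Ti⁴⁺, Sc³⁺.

Tabulating Z and e⁻: Ti⁴⁺ (Z=22, 18 e⁻), Sc³⁺ (Z=21, 18 e⁻), Ca²⁺ (Z=20, 18 e⁻), Ba²⁺ (Z=56, 54 e⁻). Ti⁴⁺ < Sc³⁺ (isoelectronic, higher Z=22 is smaller); Sc³⁺ < Ca²⁺ (isoelectronic, higher Z=21 is smaller); Ca²⁺ < Ba²⁺ (same group, period 4 vs 6).

Ti⁴⁺ < Sc³⁺ < Ca²⁺ < Ba²⁺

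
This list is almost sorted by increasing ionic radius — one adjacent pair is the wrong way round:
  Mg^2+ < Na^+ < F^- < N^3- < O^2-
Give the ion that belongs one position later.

Compare adjacent ions: O^2- and N^3- share 10 electrons; the higher nuclear charge on O (Z=8) contracts it more, so O^2- < N^3- — yet in this increasing list N^3- sits before O^2-. Nothing else is reversed, so N^3- should move one place to the right.

N^3-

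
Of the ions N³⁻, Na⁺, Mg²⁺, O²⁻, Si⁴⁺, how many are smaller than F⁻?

3

These species are isoelectronic with 10 electrons. The only difference is the number of protons: Si⁴⁺ (Z=14), Mg²⁺ (Z=12), Na⁺ (Z=11), F⁻ (Z=9), O²⁻ (Z=8), N³⁻ (Z=7). The strongest nuclear pull (Si⁴⁺) gives the smallest ion.
Overall: Si⁴⁺ < Mg²⁺ < Na⁺ < F⁻ < O²⁻ < N³⁻. F⁻ has 3 below it and 2 above. That's 3.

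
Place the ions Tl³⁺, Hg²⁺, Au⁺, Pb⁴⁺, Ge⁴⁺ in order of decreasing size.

Au⁺ > Hg²⁺ > Tl³⁺ > Pb⁴⁺ > Ge⁴⁺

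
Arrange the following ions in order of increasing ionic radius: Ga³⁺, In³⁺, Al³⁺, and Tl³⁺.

Al³⁺ < Ga³⁺ < In³⁺ < Tl³⁺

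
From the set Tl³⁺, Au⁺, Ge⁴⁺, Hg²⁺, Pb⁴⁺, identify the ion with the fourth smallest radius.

Ge⁴⁺: 28 e⁻, Z=32, Pb⁴⁺: 78 e⁻, Z=82, Tl³⁺: 78 e⁻, Z=81, Hg²⁺: 78 e⁻, Z=80, Au⁺: 78 e⁻, Z=79. Ge⁴⁺ < Pb⁴⁺ (same group, period 4 vs 6); Pb⁴⁺ < Tl³⁺ (isoelectronic, higher Z=82 is smaller); Tl³⁺ < Hg²⁺ (both 78 e⁻, Z=81>80); Hg²⁺ < Au⁺ (isoelectronic, higher Z=80 is smaller).
Ordering: Ge⁴⁺ < Pb⁴⁺ < Tl³⁺ < Hg²⁺ < Au⁺. The fourth smallest is Hg²⁺.

Hg²⁺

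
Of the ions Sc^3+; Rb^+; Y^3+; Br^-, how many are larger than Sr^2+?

2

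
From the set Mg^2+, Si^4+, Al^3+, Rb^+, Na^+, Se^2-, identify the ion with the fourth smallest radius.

First list Z and electron count for each: Si^4+ (Z=14, 10 e⁻), Al^3+ (Z=13, 10 e⁻), Mg^2+ (Z=12, 10 e⁻), Na^+ (Z=11, 10 e⁻), Rb^+ (Z=37, 36 e⁻), Se^2- (Z=34, 36 e⁻). Si^4+ < Al^3+ (isoelectronic, higher Z=14 is smaller); Al^3+ < Mg^2+ (isoelectronic, higher Z=13 is smaller); Mg^2+ < Na^+ (isoelectronic, higher Z=12 is smaller); Na^+ < Rb^+ (same group, period 3 vs 5); Rb^+ < Se^2- (both 36 e⁻, Z=37>34).
That gives Si^4+ < Al^3+ < Mg^2+ < Na^+ < Rb^+ < Se^2-. From the smallest end, number 4 is Na^+.

Na^+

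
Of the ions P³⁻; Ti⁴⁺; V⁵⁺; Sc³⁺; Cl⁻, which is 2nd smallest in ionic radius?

Ti⁴⁺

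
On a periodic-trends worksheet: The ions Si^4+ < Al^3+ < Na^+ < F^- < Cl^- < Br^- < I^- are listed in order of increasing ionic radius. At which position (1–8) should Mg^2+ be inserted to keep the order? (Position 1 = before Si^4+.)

Si^4+ (Z=14, 10 e⁻), Al^3+ (Z=13, 10 e⁻), Mg^2+ (Z=12, 10 e⁻), Na^+ (Z=11, 10 e⁻), F^- (Z=9, 10 e⁻), Cl^- (Z=17, 18 e⁻), Br^- (Z=35, 36 e⁻), I^- (Z=53, 54 e⁻). Si^4+ < Al^3+ (isoelectronic, higher Z=14 is smaller); Al^3+ < Mg^2+ (both 10 e⁻, Z=13>12); Mg^2+ < Na^+ (isoelectronic, higher Z=12 is smaller); Na^+ < F^- (isoelectronic, higher Z=11 is smaller); F^- < Cl^- (same group, 1 shell fewer); Cl^- < Br^- (same group, 1 shell fewer); Br^- < I^- (same group, 1 shell fewer).
Merged order: Si^4+ < Al^3+ < Mg^2+ < Na^+ < F^- < Cl^- < Br^- < I^- — Mg^2+ is number 3.

3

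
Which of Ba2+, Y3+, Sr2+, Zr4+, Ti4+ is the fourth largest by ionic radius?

Work out protons and electrons: Ti4+: 18 e⁻, Z=22, Zr4+: 36 e⁻, Z=40, Y3+: 36 e⁻, Z=39, Sr2+: 36 e⁻, Z=38, Ba2+: 54 e⁻, Z=56. Ti4+ < Zr4+ (same group, period 4 vs 5); Zr4+ < Y3+ (isoelectronic, higher Z=40 is smaller); Y3+ < Sr2+ (isoelectronic, higher Z=39 is smaller); Sr2+ < Ba2+ (same group, 1 shell fewer).
So the order is Ti4+ < Zr4+ < Y3+ < Sr2+ < Ba2+; the 4th-largest ion is Zr4+.

Zr4+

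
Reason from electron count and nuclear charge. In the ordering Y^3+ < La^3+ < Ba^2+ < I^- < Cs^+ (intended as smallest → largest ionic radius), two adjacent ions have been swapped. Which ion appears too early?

I^-

Check each adjacent pair. I^- and Cs^+ are reversed: Cs^+ and I^- share 54 electrons; the higher nuclear charge on Cs (Z=55) contracts it more, so Cs^+ < I^-. No other neighbouring pair contradicts the periodic trends, so I^- is the ion listed too early.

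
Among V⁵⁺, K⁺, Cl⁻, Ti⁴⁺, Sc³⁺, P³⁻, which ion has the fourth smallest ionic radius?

These species are isoelectronic with 18 electrons. The only difference is the number of protons: V⁵⁺ (Z=23), Ti⁴⁺ (Z=22), Sc³⁺ (Z=21), K⁺ (Z=19), Cl⁻ (Z=17), P³⁻ (Z=15). The strongest nuclear pull (V⁵⁺) gives the smallest ion.
Ordering: V⁵⁺ < Ti⁴⁺ < Sc³⁺ < K⁺ < Cl⁻ < P³⁻. The fourth smallest is K⁺.

K⁺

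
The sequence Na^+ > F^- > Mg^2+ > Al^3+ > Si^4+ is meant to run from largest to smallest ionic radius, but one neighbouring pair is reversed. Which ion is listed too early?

Na^+

The pair Na^+, F^- is the wrong way round — they are isoelectronic (10 e⁻) and Na has more protons than F (11 vs 9), making Na^+ smaller. All other adjacent pairs agree with periodic trends, so Na^+ is the misplaced ion.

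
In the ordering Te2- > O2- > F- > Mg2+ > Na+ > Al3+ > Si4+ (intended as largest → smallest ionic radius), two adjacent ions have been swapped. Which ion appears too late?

Na+

Scanning neighbour by neighbour, only Mg2+/Na+ violates a trend: Mg2+ and Na+ share 10 electrons; the higher nuclear charge on Mg (Z=12) contracts it more, so Mg2+ < Na+. That makes Na+ the one sitting a position late relative to where it belongs.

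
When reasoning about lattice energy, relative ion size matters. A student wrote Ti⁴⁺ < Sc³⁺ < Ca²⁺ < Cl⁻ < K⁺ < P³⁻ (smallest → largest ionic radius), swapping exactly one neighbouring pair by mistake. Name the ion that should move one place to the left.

The pair Cl⁻, K⁺ is the wrong way round — K⁺ and Cl⁻ share 18 electrons; the higher nuclear charge on K (Z=19) contracts it more, so K⁺ < Cl⁻. All other adjacent pairs agree with periodic trends, so K⁺ is the misplaced ion.

K⁺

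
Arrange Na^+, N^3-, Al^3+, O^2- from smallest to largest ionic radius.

All of these have 10 electrons (isoelectronic). With the same electron cloud, the ion with the most protons pulls it in tightest. Nuclear charges: Al^3+ (Z=13), Na^+ (Z=11), O^2- (Z=8), N^3- (Z=7). Highest Z is smallest.

Al^3+ < Na^+ < O^2- < N^3-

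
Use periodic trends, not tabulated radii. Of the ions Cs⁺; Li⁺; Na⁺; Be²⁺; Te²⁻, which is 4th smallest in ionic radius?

Tabulating Z and e⁻: Be²⁺ has 2 e⁻ (Z=4), Li⁺ has 2 e⁻ (Z=3), Na⁺ has 10 e⁻ (Z=11), Cs⁺ has 54 e⁻ (Z=55), Te²⁻ has 54 e⁻ (Z=52). Be²⁺ < Li⁺ (both 2 e⁻, Z=4>3); Li⁺ < Na⁺ (same group, period 2 vs 3); Na⁺ < Cs⁺ (same group, period 3 vs 6); Cs⁺ < Te²⁻ (isoelectronic, higher Z=55 is smaller).
So the order is Be²⁺ < Li⁺ < Na⁺ < Cs⁺ < Te²⁻; the 4th-smallest ion is Cs⁺.

Cs⁺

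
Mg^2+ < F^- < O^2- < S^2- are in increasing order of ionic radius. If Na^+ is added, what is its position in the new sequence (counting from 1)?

First list Z and electron count for each: Mg^2+: 10 e⁻, Z=12, Na^+: 10 e⁻, Z=11, F^-: 10 e⁻, Z=9, O^2-: 10 e⁻, Z=8, S^2-: 18 e⁻, Z=16. Mg^2+ < Na^+ (both 10 e⁻, Z=12>11); Na^+ < F^- (isoelectronic, higher Z=11 is smaller); F^- < O^2- (both 10 e⁻, Z=9>8); O^2- < S^2- (same group, 1 shell fewer).
With Na^+ included the full order is Mg^2+ < Na^+ < F^- < O^2- < S^2-, so it takes position 2.

2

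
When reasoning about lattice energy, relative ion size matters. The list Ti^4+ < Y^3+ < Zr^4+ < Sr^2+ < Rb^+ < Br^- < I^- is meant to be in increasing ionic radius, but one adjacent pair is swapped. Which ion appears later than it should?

Zr^4+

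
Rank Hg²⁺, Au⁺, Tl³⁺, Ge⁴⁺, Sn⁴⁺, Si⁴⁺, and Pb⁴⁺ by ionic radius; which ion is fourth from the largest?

Pb⁴⁺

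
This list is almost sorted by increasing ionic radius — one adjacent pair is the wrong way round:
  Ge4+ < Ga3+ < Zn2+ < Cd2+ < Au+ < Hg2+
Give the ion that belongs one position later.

Au+

The pair Au+, Hg2+ is the wrong way round — they are isoelectronic (78 e⁻) and Hg has more protons than Au (80 vs 79), making Hg2+ smaller. All other adjacent pairs agree with periodic trends, so Au+ is the misplaced ion.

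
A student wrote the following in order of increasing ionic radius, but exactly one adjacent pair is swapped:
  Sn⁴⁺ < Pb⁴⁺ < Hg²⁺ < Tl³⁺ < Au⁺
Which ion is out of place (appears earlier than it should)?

Check each adjacent pair. Hg²⁺ and Tl³⁺ are reversed: Tl³⁺ and Hg²⁺ share 78 electrons; the higher nuclear charge on Tl (Z=81) contracts it more, so Tl³⁺ < Hg²⁺. No other neighbouring pair contradicts the periodic trends, so Hg²⁺ is the ion listed too early.

Hg²⁺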